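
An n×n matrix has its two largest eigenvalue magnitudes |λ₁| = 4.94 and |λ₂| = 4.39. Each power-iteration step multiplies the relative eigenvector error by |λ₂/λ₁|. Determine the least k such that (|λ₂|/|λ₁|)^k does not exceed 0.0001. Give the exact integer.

79

|λ₂/λ₁| = 4.39/4.94 = 0.88866
Need k ≥ ln(0.0001) / ln(0.88866) = -9.2103 / -0.1180 ≈ 78.030
Smallest integer k satisfying the bound: 79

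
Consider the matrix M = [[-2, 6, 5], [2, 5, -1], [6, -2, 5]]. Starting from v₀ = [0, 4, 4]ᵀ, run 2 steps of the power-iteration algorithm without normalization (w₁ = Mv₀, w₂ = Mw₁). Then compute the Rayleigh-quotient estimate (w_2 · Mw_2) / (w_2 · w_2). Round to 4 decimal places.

6.1754

w1 = Mv₀ = ((-2)·0 + 6·4 + 5·4; 2·0 + 5·4 + (-1)·4; 6·0 + (-2)·4 + 5·4) = (44, 16, 12)
w2 = Mw1 = ((-2)·44 + 6·16 + 5·12; 2·44 + 5·16 + (-1)·12; 6·44 + (-2)·16 + 5·12) = (68, 156, 292)
Mw2 = (2260, 624, 1556)
w2·Mw2 = 68·2260 + 156·624 + 292·1556 = 705376; w2·w2 = 68·68 + 156·156 + 292·292 = 114224
λ ≈ 705376/114224 = 6.1754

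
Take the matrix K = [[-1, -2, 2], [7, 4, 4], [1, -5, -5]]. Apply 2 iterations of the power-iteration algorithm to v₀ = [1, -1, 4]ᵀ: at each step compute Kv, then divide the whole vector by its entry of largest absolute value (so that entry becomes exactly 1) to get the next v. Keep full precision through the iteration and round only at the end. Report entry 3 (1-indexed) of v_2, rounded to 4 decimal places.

Kv0 = (9.00000, 19.00000, -14.00000); divide by 19.00000 → v1 = (0.47368, 1.00000, -0.73684)
Kv1 = (-3.94737, 4.36842, -0.84211); divide by 4.36842 → v2 = (-0.90361, 1.00000, -0.19277)
Requested entry of v2: -16/83 = -0.1928

-0.1928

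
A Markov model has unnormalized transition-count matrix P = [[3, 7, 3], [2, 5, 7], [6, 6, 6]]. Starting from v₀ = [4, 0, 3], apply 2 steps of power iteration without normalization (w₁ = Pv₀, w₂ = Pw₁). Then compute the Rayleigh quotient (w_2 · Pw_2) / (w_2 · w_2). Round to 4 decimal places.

w1 = Pv₀ = (3·4 + 7·0 + 3·3; 2·4 + 5·0 + 7·3; 6·4 + 6·0 + 6·3) = (21, 29, 42)
w2 = Pw1 = (3·21 + 7·29 + 3·42; 2·21 + 5·29 + 7·42; 6·21 + 6·29 + 6·42) = (392, 481, 552)
Pw2 = (6199, 7053, 8550)
w2·Pw2 = 392·6199 + 481·7053 + 552·8550 = 10542101; w2·w2 = 392·392 + 481·481 + 552·552 = 689729
λ ≈ 10542101/689729 = 15.2844

15.2844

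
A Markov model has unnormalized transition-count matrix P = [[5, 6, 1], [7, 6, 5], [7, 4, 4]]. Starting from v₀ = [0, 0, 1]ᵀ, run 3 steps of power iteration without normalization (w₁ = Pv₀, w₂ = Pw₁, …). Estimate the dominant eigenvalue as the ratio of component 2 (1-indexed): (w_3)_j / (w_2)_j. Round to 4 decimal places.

w1 = Pv₀ = (5·0 + 6·0 + 1·1; 7·0 + 6·0 + 5·1; 7·0 + 4·0 + 4·1) = (1, 5, 4)
w2 = Pw1 = (5·1 + 6·5 + 1·4; 7·1 + 6·5 + 5·4; 7·1 + 4·5 + 4·4) = (39, 57, 43)
w3 = Pw2 = (580, 830, 673)
Ratio at component: 830 / 57 = 14.5614

14.5614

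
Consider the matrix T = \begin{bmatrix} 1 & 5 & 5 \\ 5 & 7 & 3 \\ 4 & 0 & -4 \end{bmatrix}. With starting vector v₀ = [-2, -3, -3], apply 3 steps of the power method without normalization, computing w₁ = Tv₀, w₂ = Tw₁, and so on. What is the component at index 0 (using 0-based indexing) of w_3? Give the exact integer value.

w1 = Tv₀ = (1·(-2) + 5·(-3) + 5·(-3); 5·(-2) + 7·(-3) + 3·(-3); 4·(-2) + 0·(-3) + (-4)·(-3)) = (-32, -40, 4)
w2 = Tw1 = (1·(-32) + 5·(-40) + 5·4; 5·(-32) + 7·(-40) + 3·4; 4·(-32) + 0·(-40) + (-4)·4) = (-212, -428, -144)
w3 = Tw2 = (-3072, -4488, -272)
The requested component of w3 is -3072.

-3072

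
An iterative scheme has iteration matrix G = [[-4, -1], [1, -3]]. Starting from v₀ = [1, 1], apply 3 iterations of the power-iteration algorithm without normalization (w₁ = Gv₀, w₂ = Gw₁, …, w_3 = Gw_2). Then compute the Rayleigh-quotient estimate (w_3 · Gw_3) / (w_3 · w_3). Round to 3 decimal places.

λ ≈ -3.956

w1 = Gv₀ = ((-4)·1 + (-1)·1; 1·1 + (-3)·1) = (-5, -2)
w2 = Gw1 = ((-4)·(-5) + (-1)·(-2); 1·(-5) + (-3)·(-2)) = (22, 1)
w3 = Gw2 = (-89, 19)
Gw3 = (337, -146)
w3·Gw3 = (-89)·337 + 19·(-146) = -32767; w3·w3 = (-89)·(-89) + 19·19 = 8282
λ ≈ -32767/8282 = -3.956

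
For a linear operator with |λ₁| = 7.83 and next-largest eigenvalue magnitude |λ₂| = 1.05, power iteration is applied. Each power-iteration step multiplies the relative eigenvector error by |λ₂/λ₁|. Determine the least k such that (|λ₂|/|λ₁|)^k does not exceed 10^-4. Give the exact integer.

|λ₂/λ₁| = 1.05/7.83 = 0.13410
Need k ≥ ln(10^-4) / ln(0.13410) = -9.2103 / -2.0092 ≈ 4.584
Smallest integer k satisfying the bound: 5

5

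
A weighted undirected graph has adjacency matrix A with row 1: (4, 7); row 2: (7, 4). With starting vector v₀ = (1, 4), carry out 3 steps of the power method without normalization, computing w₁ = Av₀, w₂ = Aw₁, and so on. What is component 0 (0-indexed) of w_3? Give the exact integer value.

3368

w1 = Av₀ = (32, 23)
w2 = Aw1 = (289, 316)
w3 = Aw2 = (3368, 3287)
The requested component of w3 is 3368.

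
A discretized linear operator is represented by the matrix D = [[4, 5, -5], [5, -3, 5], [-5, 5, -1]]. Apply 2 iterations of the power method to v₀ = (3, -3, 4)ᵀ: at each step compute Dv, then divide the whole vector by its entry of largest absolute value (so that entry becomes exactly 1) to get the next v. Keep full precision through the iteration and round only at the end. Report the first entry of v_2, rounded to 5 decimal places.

Dv0 = (-23.000000, 44.000000, -34.000000); divide by 44.000000 → v1 = (-0.522727, 1.000000, -0.772727)
Dv1 = (6.772727, -9.477273, 8.386364); divide by -9.477273 → v2 = (-0.714628, 1.000000, -0.884892)
Requested entry of v2: 298/-417 = -0.71463

-0.71463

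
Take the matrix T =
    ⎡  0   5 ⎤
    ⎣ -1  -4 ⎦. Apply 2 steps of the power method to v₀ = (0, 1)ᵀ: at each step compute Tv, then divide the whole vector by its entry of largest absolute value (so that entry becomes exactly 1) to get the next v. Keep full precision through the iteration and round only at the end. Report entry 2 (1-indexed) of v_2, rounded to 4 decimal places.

-0.5500

Tv0 = (5.00000, -4.00000); divide by 5.00000 → v1 = (1.00000, -0.80000)
Tv1 = (-4.00000, 2.20000); divide by -4.00000 → v2 = (1.00000, -0.55000)
Requested entry of v2: 11/-20 = -0.5500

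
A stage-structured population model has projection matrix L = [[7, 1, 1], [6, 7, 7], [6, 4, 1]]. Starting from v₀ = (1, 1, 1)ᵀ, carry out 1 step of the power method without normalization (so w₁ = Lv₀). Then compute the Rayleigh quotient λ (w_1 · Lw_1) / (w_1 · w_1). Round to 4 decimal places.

w1 = Lv₀ = (7·1 + 1·1 + 1·1; 6·1 + 7·1 + 7·1; 6·1 + 4·1 + 1·1) = (9, 20, 11)
Lw1 = (94, 271, 145)
w1·Lw1 = 9·94 + 20·271 + 11·145 = 7861; w1·w1 = 9·9 + 20·20 + 11·11 = 602
λ ≈ 7861/602 = 13.0581

13.0581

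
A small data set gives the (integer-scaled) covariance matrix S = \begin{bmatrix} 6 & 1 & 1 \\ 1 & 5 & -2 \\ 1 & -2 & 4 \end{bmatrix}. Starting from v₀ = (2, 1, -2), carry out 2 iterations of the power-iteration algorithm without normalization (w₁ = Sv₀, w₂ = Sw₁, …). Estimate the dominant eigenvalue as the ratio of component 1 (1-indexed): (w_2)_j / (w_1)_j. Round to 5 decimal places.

λ ≈ 6.27273

w1 = Sv₀ = (6·2 + 1·1 + 1·(-2); 1·2 + 5·1 + (-2)·(-2); 1·2 + (-2)·1 + 4·(-2)) = (11, 11, -8)
w2 = Sw1 = (6·11 + 1·11 + 1·(-8); 1·11 + 5·11 + (-2)·(-8); 1·11 + (-2)·11 + 4·(-8)) = (69, 82, -43)
Ratio at component: 69 / 11 = 6.27273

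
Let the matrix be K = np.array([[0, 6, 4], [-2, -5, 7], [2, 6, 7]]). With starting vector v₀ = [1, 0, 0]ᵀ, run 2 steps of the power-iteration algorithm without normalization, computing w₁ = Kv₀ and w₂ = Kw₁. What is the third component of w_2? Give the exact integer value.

w1 = Kv₀ = (0·1 + 6·0 + 4·0; (-2)·1 + (-5)·0 + 7·0; 2·1 + 6·0 + 7·0) = (0, -2, 2)
w2 = Kw1 = (0·0 + 6·(-2) + 4·2; (-2)·0 + (-5)·(-2) + 7·2; 2·0 + 6·(-2) + 7·2) = (-4, 24, 2)
The requested component of w2 is 2.

2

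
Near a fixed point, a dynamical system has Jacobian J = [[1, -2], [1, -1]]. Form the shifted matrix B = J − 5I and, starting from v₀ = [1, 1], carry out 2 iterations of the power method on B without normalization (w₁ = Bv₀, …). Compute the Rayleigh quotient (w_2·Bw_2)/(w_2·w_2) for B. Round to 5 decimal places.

B = J − 5I has rows (-4, -2); (1, -6)
w1 = Bv₀ = ((-4)·1 + (-2)·1; 1·1 + (-6)·1) = (-6, -5)
w2 = Bw1 = ((-4)·(-6) + (-2)·(-5); 1·(-6) + (-6)·(-5)) = (34, 24)
Bw2 = (-184, -110)
w2·Bw2 = -8896; w2·w2 = 1732; μ ≈ -8896/1732 = -5.13626

-5.13626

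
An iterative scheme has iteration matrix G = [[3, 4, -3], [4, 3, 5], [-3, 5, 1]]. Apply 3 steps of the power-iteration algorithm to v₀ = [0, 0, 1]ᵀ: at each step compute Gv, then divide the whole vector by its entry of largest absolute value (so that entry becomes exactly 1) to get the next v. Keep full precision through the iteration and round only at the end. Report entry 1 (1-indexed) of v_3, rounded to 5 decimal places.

Gv0 = (-3.000000, 5.000000, 1.000000); divide by 5.000000 → v1 = (-0.600000, 1.000000, 0.200000)
Gv1 = (1.600000, 1.600000, 7.000000); divide by 7.000000 → v2 = (0.228571, 0.228571, 1.000000)
Gv2 = (-1.400000, 6.600000, 1.457143); divide by 6.600000 → v3 = (-0.212121, 1.000000, 0.220779)
Requested entry of v3: -49/231 = -0.21212

-0.21212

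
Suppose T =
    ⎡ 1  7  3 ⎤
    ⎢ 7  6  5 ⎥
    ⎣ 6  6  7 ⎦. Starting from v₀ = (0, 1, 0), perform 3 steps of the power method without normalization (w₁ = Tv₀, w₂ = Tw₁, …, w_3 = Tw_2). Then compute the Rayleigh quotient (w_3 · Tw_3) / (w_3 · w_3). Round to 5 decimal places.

w1 = Tv₀ = (7, 6, 6)
w2 = Tw1 = (67, 115, 120)
w3 = Tw2 = (1232, 1759, 1932)
Tw3 = (19341, 28838, 31470)
w3·Tw3 = 1232·19341 + 1759·28838 + 1932·31470 = 135354194; w3·w3 = 1232·1232 + 1759·1759 + 1932·1932 = 8344529
λ ≈ 135354194/8344529 = 16.22071

λ ≈ 16.22071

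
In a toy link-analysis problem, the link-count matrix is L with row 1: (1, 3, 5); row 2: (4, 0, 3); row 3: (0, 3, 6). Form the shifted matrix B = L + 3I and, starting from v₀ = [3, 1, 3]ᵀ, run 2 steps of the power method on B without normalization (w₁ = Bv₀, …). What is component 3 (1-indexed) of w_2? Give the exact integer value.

342

B = L + 3I has rows (4, 3, 5); (4, 3, 3); (0, 3, 9)
w1 = Bv₀ = (4·3 + 3·1 + 5·3; 4·3 + 3·1 + 3·3; 0·3 + 3·1 + 9·3) = (30, 24, 30)
w2 = Bw1 = (4·30 + 3·24 + 5·30; 4·30 + 3·24 + 3·30; 0·30 + 3·24 + 9·30) = (342, 282, 342)
Requested component of w2: 342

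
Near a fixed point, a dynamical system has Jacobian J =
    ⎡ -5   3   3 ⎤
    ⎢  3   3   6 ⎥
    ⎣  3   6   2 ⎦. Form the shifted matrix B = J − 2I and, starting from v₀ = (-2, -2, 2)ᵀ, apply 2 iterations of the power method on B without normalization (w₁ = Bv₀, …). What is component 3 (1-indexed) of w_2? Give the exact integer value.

B = J − 2I has rows (-7, 3, 3); (3, 1, 6); (3, 6, 0)
w1 = Bv₀ = (14, 4, -18)
w2 = Bw1 = (-140, -62, 66)
Requested component of w2: 66

66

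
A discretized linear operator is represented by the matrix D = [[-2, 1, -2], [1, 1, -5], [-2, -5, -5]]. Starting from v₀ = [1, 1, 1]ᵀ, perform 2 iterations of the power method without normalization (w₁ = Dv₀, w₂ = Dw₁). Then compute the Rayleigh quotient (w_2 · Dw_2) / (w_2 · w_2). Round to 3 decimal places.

λ ≈ -7.929

w1 = Dv₀ = (-3, -3, -12)
w2 = Dw1 = (27, 54, 81)
Dw2 = (-162, -324, -729)
w2·Dw2 = 27·(-162) + 54·(-324) + 81·(-729) = -80919; w2·w2 = 27·27 + 54·54 + 81·81 = 10206
λ ≈ -80919/10206 = -7.929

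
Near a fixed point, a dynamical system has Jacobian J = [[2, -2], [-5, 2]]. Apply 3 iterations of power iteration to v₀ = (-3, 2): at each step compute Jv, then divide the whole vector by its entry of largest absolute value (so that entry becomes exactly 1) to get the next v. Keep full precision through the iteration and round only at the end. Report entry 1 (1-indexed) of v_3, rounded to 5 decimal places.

Jv0 = (-10.000000, 19.000000); divide by 19.000000 → v1 = (-0.526316, 1.000000)
Jv1 = (-3.052632, 4.631579); divide by 4.631579 → v2 = (-0.659091, 1.000000)
Jv2 = (-3.318182, 5.295455); divide by 5.295455 → v3 = (-0.626609, 1.000000)
Requested entry of v3: -292/466 = -0.62661

-0.62661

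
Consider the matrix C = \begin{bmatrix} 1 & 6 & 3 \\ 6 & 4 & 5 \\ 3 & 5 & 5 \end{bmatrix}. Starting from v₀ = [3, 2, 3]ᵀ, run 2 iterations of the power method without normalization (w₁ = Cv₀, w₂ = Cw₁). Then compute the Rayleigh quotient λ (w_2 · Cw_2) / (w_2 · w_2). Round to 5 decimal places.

w1 = Cv₀ = (1·3 + 6·2 + 3·3; 6·3 + 4·2 + 5·3; 3·3 + 5·2 + 5·3) = (24, 41, 34)
w2 = Cw1 = (1·24 + 6·41 + 3·34; 6·24 + 4·41 + 5·34; 3·24 + 5·41 + 5·34) = (372, 478, 447)
Cw2 = (4581, 6379, 5741)
w2·Cw2 = 372·4581 + 478·6379 + 447·5741 = 7319521; w2·w2 = 372·372 + 478·478 + 447·447 = 566677
λ ≈ 7319521/566677 = 12.91657

12.91657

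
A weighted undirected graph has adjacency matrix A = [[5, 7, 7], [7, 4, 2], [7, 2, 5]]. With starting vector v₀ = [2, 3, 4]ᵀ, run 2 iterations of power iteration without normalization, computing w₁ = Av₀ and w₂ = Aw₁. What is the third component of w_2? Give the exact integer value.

681

w1 = Av₀ = (59, 34, 40)
w2 = Aw1 = (813, 629, 681)
The requested component of w2 is 681.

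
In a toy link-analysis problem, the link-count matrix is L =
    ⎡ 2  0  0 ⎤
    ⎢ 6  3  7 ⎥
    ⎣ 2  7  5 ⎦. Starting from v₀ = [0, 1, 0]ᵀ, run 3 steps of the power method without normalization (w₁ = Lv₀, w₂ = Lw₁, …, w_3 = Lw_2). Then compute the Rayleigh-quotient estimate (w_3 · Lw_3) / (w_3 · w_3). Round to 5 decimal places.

w1 = Lv₀ = (2·0 + 0·1 + 0·0; 6·0 + 3·1 + 7·0; 2·0 + 7·1 + 5·0) = (0, 3, 7)
w2 = Lw1 = (2·0 + 0·3 + 0·7; 6·0 + 3·3 + 7·7; 2·0 + 7·3 + 5·7) = (0, 58, 56)
w3 = Lw2 = (0, 566, 686)
Lw3 = (0, 6500, 7392)
w3·Lw3 = 0·0 + 566·6500 + 686·7392 = 8749912; w3·w3 = 0·0 + 566·566 + 686·686 = 790952
λ ≈ 8749912/790952 = 11.06251

λ ≈ 11.06251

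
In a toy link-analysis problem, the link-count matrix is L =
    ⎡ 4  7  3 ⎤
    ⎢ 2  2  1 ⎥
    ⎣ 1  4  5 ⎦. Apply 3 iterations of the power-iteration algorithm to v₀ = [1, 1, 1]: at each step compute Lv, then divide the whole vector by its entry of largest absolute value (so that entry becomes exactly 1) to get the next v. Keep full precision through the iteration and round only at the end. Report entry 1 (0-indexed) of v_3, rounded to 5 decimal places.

Lv0 = (14.000000, 5.000000, 10.000000); divide by 14.000000 → v1 = (1.000000, 0.357143, 0.714286)
Lv1 = (8.642857, 3.428571, 6.000000); divide by 8.642857 → v2 = (1.000000, 0.396694, 0.694215)
Lv2 = (8.859504, 3.487603, 6.057851); divide by 8.859504 → v3 = (1.000000, 0.393657, 0.683769)
Requested entry of v3: 422/1072 = 0.39366

0.39366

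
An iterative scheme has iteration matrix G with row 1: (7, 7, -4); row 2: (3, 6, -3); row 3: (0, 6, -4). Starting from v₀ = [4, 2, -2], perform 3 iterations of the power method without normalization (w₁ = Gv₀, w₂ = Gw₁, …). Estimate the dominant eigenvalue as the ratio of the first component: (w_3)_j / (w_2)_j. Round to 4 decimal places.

10.1042

w1 = Gv₀ = (7·4 + 7·2 + (-4)·(-2); 3·4 + 6·2 + (-3)·(-2); 0·4 + 6·2 + (-4)·(-2)) = (50, 30, 20)
w2 = Gw1 = (7·50 + 7·30 + (-4)·20; 3·50 + 6·30 + (-3)·20; 0·50 + 6·30 + (-4)·20) = (480, 270, 100)
w3 = Gw2 = (4850, 2760, 1220)
Ratio at component: 4850 / 480 = 10.1042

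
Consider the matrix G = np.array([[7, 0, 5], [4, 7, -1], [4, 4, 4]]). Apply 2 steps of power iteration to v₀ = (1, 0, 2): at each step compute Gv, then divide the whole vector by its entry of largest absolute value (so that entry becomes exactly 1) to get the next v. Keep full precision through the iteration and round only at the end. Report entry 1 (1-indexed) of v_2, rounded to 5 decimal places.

1.00000

Gv0 = (17.000000, 2.000000, 12.000000); divide by 17.000000 → v1 = (1.000000, 0.117647, 0.705882)
Gv1 = (10.529412, 4.117647, 7.294118); divide by 10.529412 → v2 = (1.000000, 0.391061, 0.692737)
Requested entry of v2: 179/179 = 1.00000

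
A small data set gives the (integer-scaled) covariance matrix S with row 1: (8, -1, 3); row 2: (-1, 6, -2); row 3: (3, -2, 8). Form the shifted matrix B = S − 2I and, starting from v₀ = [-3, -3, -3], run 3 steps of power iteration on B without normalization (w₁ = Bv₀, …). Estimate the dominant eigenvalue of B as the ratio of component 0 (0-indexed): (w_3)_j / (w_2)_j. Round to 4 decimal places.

B = S − 2I has rows (6, -1, 3); (-1, 4, -2); (3, -2, 6)
w1 = Bv₀ = (-24, -3, -21)
w2 = Bw1 = (-204, 54, -192)
w3 = Bw2 = (-1854, 804, -1872)
Ratio: -1854/-204 = 9.0882

9.0882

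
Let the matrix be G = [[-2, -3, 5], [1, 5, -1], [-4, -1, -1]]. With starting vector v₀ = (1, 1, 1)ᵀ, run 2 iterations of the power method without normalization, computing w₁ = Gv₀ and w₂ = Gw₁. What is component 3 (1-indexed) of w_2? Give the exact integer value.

1

w1 = Gv₀ = ((-2)·1 + (-3)·1 + 5·1; 1·1 + 5·1 + (-1)·1; (-4)·1 + (-1)·1 + (-1)·1) = (0, 5, -6)
w2 = Gw1 = ((-2)·0 + (-3)·5 + 5·(-6); 1·0 + 5·5 + (-1)·(-6); (-4)·0 + (-1)·5 + (-1)·(-6)) = (-45, 31, 1)
The requested component of w2 is 1.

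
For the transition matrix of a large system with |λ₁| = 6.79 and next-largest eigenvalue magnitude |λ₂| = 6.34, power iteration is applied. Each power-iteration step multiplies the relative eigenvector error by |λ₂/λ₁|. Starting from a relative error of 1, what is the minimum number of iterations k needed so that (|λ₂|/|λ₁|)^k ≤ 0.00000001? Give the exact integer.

269

|λ₂/λ₁| = 6.34/6.79 = 0.93373
Need k ≥ ln(0.00000001) / ln(0.93373) = -18.4207 / -0.0686 ≈ 268.632
Smallest integer k satisfying the bound: 269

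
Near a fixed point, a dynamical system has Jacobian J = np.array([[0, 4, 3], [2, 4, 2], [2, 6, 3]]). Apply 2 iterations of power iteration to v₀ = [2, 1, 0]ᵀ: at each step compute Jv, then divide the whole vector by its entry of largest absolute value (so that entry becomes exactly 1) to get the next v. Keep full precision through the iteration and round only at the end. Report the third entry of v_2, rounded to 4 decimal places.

1.0000

Jv0 = (4.00000, 8.00000, 10.00000); divide by 10.00000 → v1 = (0.40000, 0.80000, 1.00000)
Jv1 = (6.20000, 6.00000, 8.60000); divide by 8.60000 → v2 = (0.72093, 0.69767, 1.00000)
Requested entry of v2: 86/86 = 1.0000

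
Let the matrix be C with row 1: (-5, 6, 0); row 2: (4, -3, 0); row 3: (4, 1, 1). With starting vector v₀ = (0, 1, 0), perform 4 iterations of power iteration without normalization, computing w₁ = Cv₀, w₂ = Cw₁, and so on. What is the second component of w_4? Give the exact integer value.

2625

w1 = Cv₀ = (6, -3, 1)
w2 = Cw1 = (-48, 33, 22)
w3 = Cw2 = (438, -291, -137)
w4 = Cw3 = (-3936, 2625, 1324)
The requested component of w4 is 2625.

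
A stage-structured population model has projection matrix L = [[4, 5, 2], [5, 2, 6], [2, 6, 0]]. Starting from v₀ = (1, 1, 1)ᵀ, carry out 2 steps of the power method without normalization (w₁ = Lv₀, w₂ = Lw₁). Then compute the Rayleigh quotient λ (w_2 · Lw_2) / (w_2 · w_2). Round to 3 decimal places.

λ ≈ 10.927

w1 = Lv₀ = (4·1 + 5·1 + 2·1; 5·1 + 2·1 + 6·1; 2·1 + 6·1 + 0·1) = (11, 13, 8)
w2 = Lw1 = (4·11 + 5·13 + 2·8; 5·11 + 2·13 + 6·8; 2·11 + 6·13 + 0·8) = (125, 129, 100)
Lw2 = (1345, 1483, 1024)
w2·Lw2 = 125·1345 + 129·1483 + 100·1024 = 461832; w2·w2 = 125·125 + 129·129 + 100·100 = 42266
λ ≈ 461832/42266 = 10.927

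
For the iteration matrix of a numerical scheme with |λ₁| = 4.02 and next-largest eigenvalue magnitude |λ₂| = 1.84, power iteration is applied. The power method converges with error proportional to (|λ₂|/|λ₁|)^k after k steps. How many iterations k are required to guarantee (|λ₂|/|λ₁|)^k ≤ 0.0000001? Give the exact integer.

|λ₂/λ₁| = 1.84/4.02 = 0.45771
Need k ≥ ln(0.0000001) / ln(0.45771) = -16.1181 / -0.7815 ≈ 20.624
Smallest integer k satisfying the bound: 21

21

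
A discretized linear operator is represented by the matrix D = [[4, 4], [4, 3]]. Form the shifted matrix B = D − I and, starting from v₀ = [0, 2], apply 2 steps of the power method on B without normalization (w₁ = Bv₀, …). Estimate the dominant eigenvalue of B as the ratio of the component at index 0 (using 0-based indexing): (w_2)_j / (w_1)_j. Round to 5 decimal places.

B = D − I has rows (3, 4); (4, 2)
w1 = Bv₀ = (3·0 + 4·2; 4·0 + 2·2) = (8, 4)
w2 = Bw1 = (3·8 + 4·4; 4·8 + 2·4) = (40, 40)
Ratio: 40/8 = 5.00000

5.00000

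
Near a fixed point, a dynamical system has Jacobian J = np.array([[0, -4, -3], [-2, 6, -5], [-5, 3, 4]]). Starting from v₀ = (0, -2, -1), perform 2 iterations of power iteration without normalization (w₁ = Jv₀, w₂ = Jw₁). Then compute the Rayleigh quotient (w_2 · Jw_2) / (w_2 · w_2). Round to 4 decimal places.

λ ≈ 6.4908

w1 = Jv₀ = (0·0 + (-4)·(-2) + (-3)·(-1); (-2)·0 + 6·(-2) + (-5)·(-1); (-5)·0 + 3·(-2) + 4·(-1)) = (11, -7, -10)
w2 = Jw1 = (0·11 + (-4)·(-7) + (-3)·(-10); (-2)·11 + 6·(-7) + (-5)·(-10); (-5)·11 + 3·(-7) + 4·(-10)) = (58, -14, -116)
Jw2 = (404, 380, -796)
w2·Jw2 = 58·404 + (-14)·380 + (-116)·(-796) = 110448; w2·w2 = 58·58 + (-14)·(-14) + (-116)·(-116) = 17016
λ ≈ 110448/17016 = 6.4908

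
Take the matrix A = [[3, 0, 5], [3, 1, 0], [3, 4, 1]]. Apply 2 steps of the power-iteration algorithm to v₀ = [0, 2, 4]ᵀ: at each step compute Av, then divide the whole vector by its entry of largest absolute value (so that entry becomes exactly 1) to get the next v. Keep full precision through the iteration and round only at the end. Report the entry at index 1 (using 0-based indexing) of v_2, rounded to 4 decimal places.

Av0 = (20.00000, 2.00000, 12.00000); divide by 20.00000 → v1 = (1.00000, 0.10000, 0.60000)
Av1 = (6.00000, 3.10000, 4.00000); divide by 6.00000 → v2 = (1.00000, 0.51667, 0.66667)
Requested entry of v2: 62/120 = 0.5167

0.5167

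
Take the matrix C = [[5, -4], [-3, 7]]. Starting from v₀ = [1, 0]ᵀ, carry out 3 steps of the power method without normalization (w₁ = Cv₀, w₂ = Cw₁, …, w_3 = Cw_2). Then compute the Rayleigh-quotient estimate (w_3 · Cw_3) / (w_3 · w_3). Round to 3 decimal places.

w1 = Cv₀ = (5·1 + (-4)·0; (-3)·1 + 7·0) = (5, -3)
w2 = Cw1 = (5·5 + (-4)·(-3); (-3)·5 + 7·(-3)) = (37, -36)
w3 = Cw2 = (329, -363)
Cw3 = (3097, -3528)
w3·Cw3 = 329·3097 + (-363)·(-3528) = 2299577; w3·w3 = 329·329 + (-363)·(-363) = 240010
λ ≈ 2299577/240010 = 9.581

9.581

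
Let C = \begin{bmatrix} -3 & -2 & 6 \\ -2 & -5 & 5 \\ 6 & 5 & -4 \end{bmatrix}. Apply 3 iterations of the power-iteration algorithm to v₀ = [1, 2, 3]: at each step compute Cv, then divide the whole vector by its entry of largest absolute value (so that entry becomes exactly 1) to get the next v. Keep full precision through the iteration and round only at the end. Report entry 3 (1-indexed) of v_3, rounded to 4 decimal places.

Cv0 = (11.00000, 3.00000, 4.00000); divide by 11.00000 → v1 = (1.00000, 0.27273, 0.36364)
Cv1 = (-1.36364, -1.54545, 5.90909); divide by 5.90909 → v2 = (-0.23077, -0.26154, 1.00000)
Cv2 = (7.21538, 6.76923, -6.69231); divide by 7.21538 → v3 = (1.00000, 0.93817, -0.92751)
Requested entry of v3: -435/469 = -0.9275

-0.9275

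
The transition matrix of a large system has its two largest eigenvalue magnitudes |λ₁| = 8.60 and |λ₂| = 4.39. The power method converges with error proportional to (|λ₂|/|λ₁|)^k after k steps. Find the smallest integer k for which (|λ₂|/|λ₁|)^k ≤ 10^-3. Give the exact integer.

11

|λ₂/λ₁| = 4.39/8.60 = 0.51047
Need k ≥ ln(10^-3) / ln(0.51047) = -6.9078 / -0.6724 ≈ 10.273
Smallest integer k satisfying the bound: 11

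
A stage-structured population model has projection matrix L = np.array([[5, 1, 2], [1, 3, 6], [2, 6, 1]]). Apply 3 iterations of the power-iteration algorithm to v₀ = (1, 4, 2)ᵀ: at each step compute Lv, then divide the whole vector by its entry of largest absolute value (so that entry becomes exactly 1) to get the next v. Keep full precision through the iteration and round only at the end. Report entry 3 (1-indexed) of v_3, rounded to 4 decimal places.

0.9504

Lv0 = (13.00000, 25.00000, 28.00000); divide by 28.00000 → v1 = (0.46429, 0.89286, 1.00000)
Lv1 = (5.21429, 9.14286, 7.28571); divide by 9.14286 → v2 = (0.57031, 1.00000, 0.79688)
Lv2 = (5.44531, 8.35156, 7.93750); divide by 8.35156 → v3 = (0.65201, 1.00000, 0.95042)
Requested entry of v3: 2032/2138 = 0.9504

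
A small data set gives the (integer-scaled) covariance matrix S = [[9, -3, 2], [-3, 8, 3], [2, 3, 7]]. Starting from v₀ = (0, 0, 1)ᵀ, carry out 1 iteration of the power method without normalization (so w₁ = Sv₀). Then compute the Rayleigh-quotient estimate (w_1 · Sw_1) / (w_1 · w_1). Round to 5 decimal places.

w1 = Sv₀ = (2, 3, 7)
Sw1 = (23, 39, 62)
w1·Sw1 = 2·23 + 3·39 + 7·62 = 597; w1·w1 = 2·2 + 3·3 + 7·7 = 62
λ ≈ 597/62 = 9.62903

λ ≈ 9.62903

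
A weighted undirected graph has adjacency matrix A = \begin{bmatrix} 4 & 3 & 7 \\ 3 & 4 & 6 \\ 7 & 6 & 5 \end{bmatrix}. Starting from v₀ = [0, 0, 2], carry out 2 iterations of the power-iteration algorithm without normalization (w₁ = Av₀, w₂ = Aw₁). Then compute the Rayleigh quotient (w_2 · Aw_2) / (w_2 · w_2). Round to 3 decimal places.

15.212

w1 = Av₀ = (14, 12, 10)
w2 = Aw1 = (162, 150, 220)
Aw2 = (2638, 2406, 3134)
w2·Aw2 = 162·2638 + 150·2406 + 220·3134 = 1477736; w2·w2 = 162·162 + 150·150 + 220·220 = 97144
λ ≈ 1477736/97144 = 15.212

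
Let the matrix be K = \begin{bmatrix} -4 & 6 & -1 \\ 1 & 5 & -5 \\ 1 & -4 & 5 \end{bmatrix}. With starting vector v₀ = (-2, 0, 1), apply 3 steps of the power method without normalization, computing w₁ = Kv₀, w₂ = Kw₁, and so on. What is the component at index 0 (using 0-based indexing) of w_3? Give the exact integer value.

w1 = Kv₀ = ((-4)·(-2) + 6·0 + (-1)·1; 1·(-2) + 5·0 + (-5)·1; 1·(-2) + (-4)·0 + 5·1) = (7, -7, 3)
w2 = Kw1 = ((-4)·7 + 6·(-7) + (-1)·3; 1·7 + 5·(-7) + (-5)·3; 1·7 + (-4)·(-7) + 5·3) = (-73, -43, 50)
w3 = Kw2 = (-16, -538, 349)
The requested component of w3 is -16.

-16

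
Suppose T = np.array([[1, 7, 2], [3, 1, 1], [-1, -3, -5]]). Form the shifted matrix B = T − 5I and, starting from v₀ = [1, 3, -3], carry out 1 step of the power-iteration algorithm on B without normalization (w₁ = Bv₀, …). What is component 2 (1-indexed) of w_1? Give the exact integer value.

-12

B = T − 5I has rows (-4, 7, 2); (3, -4, 1); (-1, -3, -10)
w1 = Bv₀ = (11, -12, 20)
Requested component of w1: -12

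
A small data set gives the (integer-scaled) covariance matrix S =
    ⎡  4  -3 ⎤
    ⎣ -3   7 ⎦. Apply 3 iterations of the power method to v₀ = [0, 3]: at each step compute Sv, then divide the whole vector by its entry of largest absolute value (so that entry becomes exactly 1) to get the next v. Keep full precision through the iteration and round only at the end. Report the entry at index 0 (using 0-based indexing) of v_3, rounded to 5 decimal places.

-0.60594

Sv0 = (-9.000000, 21.000000); divide by 21.000000 → v1 = (-0.428571, 1.000000)
Sv1 = (-4.714286, 8.285714); divide by 8.285714 → v2 = (-0.568966, 1.000000)
Sv2 = (-5.275862, 8.706897); divide by 8.706897 → v3 = (-0.605941, 1.000000)
Requested entry of v3: -918/1515 = -0.60594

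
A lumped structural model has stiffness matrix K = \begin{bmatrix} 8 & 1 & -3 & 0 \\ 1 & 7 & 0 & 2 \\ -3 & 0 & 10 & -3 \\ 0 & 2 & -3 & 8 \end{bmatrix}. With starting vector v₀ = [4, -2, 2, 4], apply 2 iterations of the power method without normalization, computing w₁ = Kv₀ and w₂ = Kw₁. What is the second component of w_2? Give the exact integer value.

54

w1 = Kv₀ = (8·4 + 1·(-2) + (-3)·2 + 0·4; 1·4 + 7·(-2) + 0·2 + 2·4; (-3)·4 + 0·(-2) + 10·2 + (-3)·4; 0·4 + 2·(-2) + (-3)·2 + 8·4) = (24, -2, -4, 22)
w2 = Kw1 = (8·24 + 1·(-2) + (-3)·(-4) + 0·22; 1·24 + 7·(-2) + 0·(-4) + 2·22; (-3)·24 + 0·(-2) + 10·(-4) + (-3)·22; 0·24 + 2·(-2) + (-3)·(-4) + 8·22) = (202, 54, -178, 184)
The requested component of w2 is 54.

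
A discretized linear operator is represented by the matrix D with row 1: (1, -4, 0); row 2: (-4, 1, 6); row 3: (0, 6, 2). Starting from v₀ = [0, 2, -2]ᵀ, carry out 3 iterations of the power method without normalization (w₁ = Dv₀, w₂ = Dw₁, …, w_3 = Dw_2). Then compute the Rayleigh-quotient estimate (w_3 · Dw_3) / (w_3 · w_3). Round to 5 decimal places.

λ ≈ -5.57732

w1 = Dv₀ = (-8, -10, 8)
w2 = Dw1 = (32, 70, -44)
w3 = Dw2 = (-248, -322, 332)
Dw3 = (1040, 2662, -1268)
w3·Dw3 = (-248)·1040 + (-322)·2662 + 332·(-1268) = -1536060; w3·w3 = (-248)·(-248) + (-322)·(-322) + 332·332 = 275412
λ ≈ -1536060/275412 = -5.57732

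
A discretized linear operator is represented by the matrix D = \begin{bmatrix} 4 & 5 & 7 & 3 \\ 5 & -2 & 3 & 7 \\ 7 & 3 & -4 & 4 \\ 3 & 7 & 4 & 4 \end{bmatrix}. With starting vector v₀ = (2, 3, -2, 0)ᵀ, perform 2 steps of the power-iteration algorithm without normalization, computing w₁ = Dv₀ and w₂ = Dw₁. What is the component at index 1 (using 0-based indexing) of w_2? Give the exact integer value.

275

w1 = Dv₀ = (4·2 + 5·3 + 7·(-2) + 3·0; 5·2 + (-2)·3 + 3·(-2) + 7·0; 7·2 + 3·3 + (-4)·(-2) + 4·0; 3·2 + 7·3 + 4·(-2) + 4·0) = (9, -2, 31, 19)
w2 = Dw1 = (4·9 + 5·(-2) + 7·31 + 3·19; 5·9 + (-2)·(-2) + 3·31 + 7·19; 7·9 + 3·(-2) + (-4)·31 + 4·19; 3·9 + 7·(-2) + 4·31 + 4·19) = (300, 275, 9, 213)
The requested component of w2 is 275.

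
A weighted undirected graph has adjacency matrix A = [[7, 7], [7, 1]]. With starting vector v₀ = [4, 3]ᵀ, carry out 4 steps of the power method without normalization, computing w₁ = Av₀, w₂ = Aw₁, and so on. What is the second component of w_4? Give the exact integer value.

50060

w1 = Av₀ = (7·4 + 7·3; 7·4 + 1·3) = (49, 31)
w2 = Aw1 = (7·49 + 7·31; 7·49 + 1·31) = (560, 374)
w3 = Aw2 = (6538, 4294)
w4 = Aw3 = (75824, 50060)
The requested component of w4 is 50060.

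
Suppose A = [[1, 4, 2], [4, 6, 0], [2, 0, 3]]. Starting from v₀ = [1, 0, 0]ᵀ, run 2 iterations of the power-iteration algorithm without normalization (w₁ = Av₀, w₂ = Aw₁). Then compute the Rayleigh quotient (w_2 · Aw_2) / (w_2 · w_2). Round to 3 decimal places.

λ ≈ 8.311

w1 = Av₀ = (1, 4, 2)
w2 = Aw1 = (21, 28, 8)
Aw2 = (149, 252, 66)
w2·Aw2 = 21·149 + 28·252 + 8·66 = 10713; w2·w2 = 21·21 + 28·28 + 8·8 = 1289
λ ≈ 10713/1289 = 8.311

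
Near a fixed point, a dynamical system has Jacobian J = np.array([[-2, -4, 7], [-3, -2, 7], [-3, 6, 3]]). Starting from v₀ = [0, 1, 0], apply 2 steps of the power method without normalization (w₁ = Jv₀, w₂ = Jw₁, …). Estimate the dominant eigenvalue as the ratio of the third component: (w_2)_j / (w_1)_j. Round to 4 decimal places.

3.0000

w1 = Jv₀ = (-4, -2, 6)
w2 = Jw1 = (58, 58, 18)
Ratio at component: 18 / 6 = 3.0000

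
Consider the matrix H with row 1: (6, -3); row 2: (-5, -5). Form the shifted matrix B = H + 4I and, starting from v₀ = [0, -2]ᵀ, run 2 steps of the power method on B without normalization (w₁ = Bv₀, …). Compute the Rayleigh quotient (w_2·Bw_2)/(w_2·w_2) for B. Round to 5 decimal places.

10.64975

B = H + 4I has rows (10, -3); (-5, -1)
w1 = Bv₀ = (10·0 + (-3)·(-2); (-5)·0 + (-1)·(-2)) = (6, 2)
w2 = Bw1 = (10·6 + (-3)·2; (-5)·6 + (-1)·2) = (54, -32)
Bw2 = (636, -238)
w2·Bw2 = 41960; w2·w2 = 3940; μ ≈ 41960/3940 = 10.64975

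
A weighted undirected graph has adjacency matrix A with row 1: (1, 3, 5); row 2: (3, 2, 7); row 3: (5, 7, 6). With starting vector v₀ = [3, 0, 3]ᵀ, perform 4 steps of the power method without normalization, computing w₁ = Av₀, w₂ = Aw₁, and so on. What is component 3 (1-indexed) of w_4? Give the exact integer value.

w1 = Av₀ = (1·3 + 3·0 + 5·3; 3·3 + 2·0 + 7·3; 5·3 + 7·0 + 6·3) = (18, 30, 33)
w2 = Aw1 = (1·18 + 3·30 + 5·33; 3·18 + 2·30 + 7·33; 5·18 + 7·30 + 6·33) = (273, 345, 498)
w3 = Aw2 = (3798, 4995, 6768)
w4 = Aw3 = (52623, 68760, 94563)
The requested component of w4 is 94563.

94563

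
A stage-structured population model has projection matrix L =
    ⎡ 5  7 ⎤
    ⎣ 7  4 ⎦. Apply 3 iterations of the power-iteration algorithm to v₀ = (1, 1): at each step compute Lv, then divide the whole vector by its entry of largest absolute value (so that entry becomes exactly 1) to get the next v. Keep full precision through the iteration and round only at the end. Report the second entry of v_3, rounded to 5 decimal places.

Lv0 = (12.000000, 11.000000); divide by 12.000000 → v1 = (1.000000, 0.916667)
Lv1 = (11.416667, 10.666667); divide by 11.416667 → v2 = (1.000000, 0.934307)
Lv2 = (11.540146, 10.737226); divide by 11.540146 → v3 = (1.000000, 0.930424)
Requested entry of v3: 1471/1581 = 0.93042

0.93042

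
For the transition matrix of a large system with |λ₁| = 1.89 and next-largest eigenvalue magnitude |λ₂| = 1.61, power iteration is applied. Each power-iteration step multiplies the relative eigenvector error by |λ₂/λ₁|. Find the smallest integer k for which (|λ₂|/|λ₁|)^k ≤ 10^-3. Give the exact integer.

|λ₂/λ₁| = 1.61/1.89 = 0.85185
Need k ≥ ln(10^-3) / ln(0.85185) = -6.9078 / -0.1603 ≈ 43.081
Smallest integer k satisfying the bound: 44

44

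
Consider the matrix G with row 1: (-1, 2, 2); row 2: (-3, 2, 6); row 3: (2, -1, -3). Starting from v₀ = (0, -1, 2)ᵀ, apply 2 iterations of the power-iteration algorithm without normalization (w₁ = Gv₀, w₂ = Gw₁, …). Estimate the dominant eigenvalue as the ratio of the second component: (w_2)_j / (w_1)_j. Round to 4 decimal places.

-1.6000

w1 = Gv₀ = ((-1)·0 + 2·(-1) + 2·2; (-3)·0 + 2·(-1) + 6·2; 2·0 + (-1)·(-1) + (-3)·2) = (2, 10, -5)
w2 = Gw1 = ((-1)·2 + 2·10 + 2·(-5); (-3)·2 + 2·10 + 6·(-5); 2·2 + (-1)·10 + (-3)·(-5)) = (8, -16, 9)
Ratio at component: -16 / 10 = -1.6000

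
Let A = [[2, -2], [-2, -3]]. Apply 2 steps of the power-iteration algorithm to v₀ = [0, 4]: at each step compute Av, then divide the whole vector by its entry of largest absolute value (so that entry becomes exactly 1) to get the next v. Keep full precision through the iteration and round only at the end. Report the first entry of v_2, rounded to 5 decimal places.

Av0 = (-8.000000, -12.000000); divide by -12.000000 → v1 = (0.666667, 1.000000)
Av1 = (-0.666667, -4.333333); divide by -4.333333 → v2 = (0.153846, 1.000000)
Requested entry of v2: 8/52 = 0.15385

0.15385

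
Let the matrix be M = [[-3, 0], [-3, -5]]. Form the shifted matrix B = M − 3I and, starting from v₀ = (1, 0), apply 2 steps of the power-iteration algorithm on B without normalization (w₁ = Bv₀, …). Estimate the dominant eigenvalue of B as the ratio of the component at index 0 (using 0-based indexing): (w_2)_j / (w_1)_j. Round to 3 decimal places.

B = M − 3I has rows (-6, 0); (-3, -8)
w1 = Bv₀ = (-6, -3)
w2 = Bw1 = (36, 42)
Ratio: 36/-6 = -6.000

-6.000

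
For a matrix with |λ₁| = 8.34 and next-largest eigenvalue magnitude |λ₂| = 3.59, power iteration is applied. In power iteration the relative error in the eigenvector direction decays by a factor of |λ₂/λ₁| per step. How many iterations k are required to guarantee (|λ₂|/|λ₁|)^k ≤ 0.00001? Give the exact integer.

|λ₂/λ₁| = 3.59/8.34 = 0.43046
Need k ≥ ln(0.00001) / ln(0.43046) = -11.5129 / -0.8429 ≈ 13.659
Smallest integer k satisfying the bound: 14

14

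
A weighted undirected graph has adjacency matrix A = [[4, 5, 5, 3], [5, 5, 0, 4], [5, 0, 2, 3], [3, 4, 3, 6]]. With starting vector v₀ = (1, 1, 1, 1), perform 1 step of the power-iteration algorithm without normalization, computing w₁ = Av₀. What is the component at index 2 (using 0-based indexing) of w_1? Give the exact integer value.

10

w1 = Av₀ = (17, 14, 10, 16)
The requested component of w1 is 10.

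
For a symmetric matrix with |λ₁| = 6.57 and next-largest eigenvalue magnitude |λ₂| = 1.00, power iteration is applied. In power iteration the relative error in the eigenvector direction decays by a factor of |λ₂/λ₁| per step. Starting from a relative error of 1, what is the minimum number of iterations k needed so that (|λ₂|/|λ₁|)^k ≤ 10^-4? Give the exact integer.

|λ₂/λ₁| = 1.00/6.57 = 0.15221
Need k ≥ ln(10^-4) / ln(0.15221) = -9.2103 / -1.8825 ≈ 4.893
Smallest integer k satisfying the bound: 5

5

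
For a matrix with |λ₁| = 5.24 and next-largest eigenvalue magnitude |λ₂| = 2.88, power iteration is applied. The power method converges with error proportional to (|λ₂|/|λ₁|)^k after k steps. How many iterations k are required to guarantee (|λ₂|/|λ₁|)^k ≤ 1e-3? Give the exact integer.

|λ₂/λ₁| = 2.88/5.24 = 0.54962
Need k ≥ ln(1e-3) / ln(0.54962) = -6.9078 / -0.5985 ≈ 11.541
Smallest integer k satisfying the bound: 12

12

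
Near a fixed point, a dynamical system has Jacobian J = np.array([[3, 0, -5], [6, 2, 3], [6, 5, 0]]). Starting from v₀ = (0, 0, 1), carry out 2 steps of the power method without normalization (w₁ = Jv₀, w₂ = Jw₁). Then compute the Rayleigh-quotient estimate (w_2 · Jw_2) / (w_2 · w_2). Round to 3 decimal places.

w1 = Jv₀ = (3·0 + 0·0 + (-5)·1; 6·0 + 2·0 + 3·1; 6·0 + 5·0 + 0·1) = (-5, 3, 0)
w2 = Jw1 = (3·(-5) + 0·3 + (-5)·0; 6·(-5) + 2·3 + 3·0; 6·(-5) + 5·3 + 0·0) = (-15, -24, -15)
Jw2 = (30, -183, -210)
w2·Jw2 = (-15)·30 + (-24)·(-183) + (-15)·(-210) = 7092; w2·w2 = (-15)·(-15) + (-24)·(-24) + (-15)·(-15) = 1026
λ ≈ 7092/1026 = 6.912

6.912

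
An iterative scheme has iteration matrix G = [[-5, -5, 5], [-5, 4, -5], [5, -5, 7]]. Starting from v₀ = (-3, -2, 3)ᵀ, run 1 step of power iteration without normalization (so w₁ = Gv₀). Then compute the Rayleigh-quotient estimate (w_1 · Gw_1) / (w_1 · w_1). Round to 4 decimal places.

w1 = Gv₀ = (40, -8, 16)
Gw1 = (-80, -312, 352)
w1·Gw1 = 40·(-80) + (-8)·(-312) + 16·352 = 4928; w1·w1 = 40·40 + (-8)·(-8) + 16·16 = 1920
λ ≈ 4928/1920 = 2.5667

2.5667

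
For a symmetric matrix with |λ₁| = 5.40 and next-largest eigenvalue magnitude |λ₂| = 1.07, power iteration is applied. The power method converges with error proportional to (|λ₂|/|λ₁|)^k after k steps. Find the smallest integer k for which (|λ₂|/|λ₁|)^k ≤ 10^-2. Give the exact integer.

3

|λ₂/λ₁| = 1.07/5.40 = 0.19815
Need k ≥ ln(10^-2) / ln(0.19815) = -4.6052 / -1.6187 ≈ 2.845
Smallest integer k satisfying the bound: 3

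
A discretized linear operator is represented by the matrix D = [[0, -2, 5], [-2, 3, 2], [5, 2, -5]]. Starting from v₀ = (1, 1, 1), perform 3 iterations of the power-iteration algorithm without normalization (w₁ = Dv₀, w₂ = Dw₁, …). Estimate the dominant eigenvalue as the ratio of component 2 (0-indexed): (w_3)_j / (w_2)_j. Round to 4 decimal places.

λ ≈ -1.9091

w1 = Dv₀ = (0·1 + (-2)·1 + 5·1; (-2)·1 + 3·1 + 2·1; 5·1 + 2·1 + (-5)·1) = (3, 3, 2)
w2 = Dw1 = (0·3 + (-2)·3 + 5·2; (-2)·3 + 3·3 + 2·2; 5·3 + 2·3 + (-5)·2) = (4, 7, 11)
w3 = Dw2 = (41, 35, -21)
Ratio at component: -21 / 11 = -1.9091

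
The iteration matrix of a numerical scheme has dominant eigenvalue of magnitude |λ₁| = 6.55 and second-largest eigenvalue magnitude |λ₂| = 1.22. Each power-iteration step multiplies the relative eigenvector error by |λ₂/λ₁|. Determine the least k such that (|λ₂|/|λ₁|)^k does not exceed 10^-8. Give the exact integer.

11

|λ₂/λ₁| = 1.22/6.55 = 0.18626
Need k ≥ ln(10^-8) / ln(0.18626) = -18.4207 / -1.6806 ≈ 10.961
Smallest integer k satisfying the bound: 11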